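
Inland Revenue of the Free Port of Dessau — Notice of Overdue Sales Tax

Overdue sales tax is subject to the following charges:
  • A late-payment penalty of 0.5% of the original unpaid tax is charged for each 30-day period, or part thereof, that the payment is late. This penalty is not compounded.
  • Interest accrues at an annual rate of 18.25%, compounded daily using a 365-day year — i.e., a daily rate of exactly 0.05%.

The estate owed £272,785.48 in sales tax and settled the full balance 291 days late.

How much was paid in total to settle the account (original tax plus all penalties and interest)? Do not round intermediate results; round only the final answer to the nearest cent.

Penalty periods: ⌈291/30⌉ = 10; penalty = 10 × 0.5% × £272,785.48 = £13,639.27…
Interest: £272,785.48 × ((1 + 0.0005)^291 − 1) = £272,785.48 × 0.15657568… = £42,711.5713…
Total = £272,785.48 + £13,639.2740 + £42,711.5713… = £329,136.33

£329,136.33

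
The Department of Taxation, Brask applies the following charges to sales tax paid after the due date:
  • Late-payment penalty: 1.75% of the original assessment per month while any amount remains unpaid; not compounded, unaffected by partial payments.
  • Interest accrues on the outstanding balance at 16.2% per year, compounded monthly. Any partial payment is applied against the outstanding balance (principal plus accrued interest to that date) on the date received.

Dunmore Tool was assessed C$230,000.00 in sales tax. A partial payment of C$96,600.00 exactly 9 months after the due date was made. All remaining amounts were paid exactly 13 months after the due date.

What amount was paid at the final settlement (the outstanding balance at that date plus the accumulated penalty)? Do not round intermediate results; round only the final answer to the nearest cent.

C$224,204.02

Monthly rate = 16.2% ÷ 12 = 1.35%
Balance at month 9: C$230,000.0000 × (1 + 0.0135)^9 = C$259,502.5401…
After C$96,600.00 payment: C$259,502.5401… − C$96,600.00 = C$162,902.5401…
Balance at month 13: C$162,902.5401… × (1 + 0.0135)^4 = C$171,879.0198…
Penalty: 13 × 1.75% × C$230,000.00 = C$52,325.00
Final settlement = outstanding balance + penalty = C$171,879.0198… + C$52,325.00 = C$224,204.02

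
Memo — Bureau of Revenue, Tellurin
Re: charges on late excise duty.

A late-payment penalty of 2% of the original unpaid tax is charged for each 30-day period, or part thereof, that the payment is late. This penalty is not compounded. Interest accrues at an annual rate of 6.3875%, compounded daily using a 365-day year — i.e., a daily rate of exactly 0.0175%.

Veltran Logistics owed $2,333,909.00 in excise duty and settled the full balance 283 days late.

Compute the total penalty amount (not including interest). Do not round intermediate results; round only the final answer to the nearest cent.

$466,781.80

Penalty periods: ⌈283/30⌉ = 10; penalty = 10 × 2% × $2,333,909.00 = $466,781.80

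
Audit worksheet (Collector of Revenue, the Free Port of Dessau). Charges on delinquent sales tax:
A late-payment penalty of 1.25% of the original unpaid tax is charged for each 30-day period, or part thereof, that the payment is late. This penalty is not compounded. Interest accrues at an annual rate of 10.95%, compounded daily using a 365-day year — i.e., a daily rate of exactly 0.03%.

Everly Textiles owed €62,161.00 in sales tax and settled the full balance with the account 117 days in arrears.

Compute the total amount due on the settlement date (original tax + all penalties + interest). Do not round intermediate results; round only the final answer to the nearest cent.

Penalty periods: ⌈117/30⌉ = 4; penalty = 4 × 1.25% × €62,161.00 = €3,108.05
Interest: €62,161.00 × ((1 + 0.0003)^117 − 1) = €62,161.00 × 0.03571782… = €2,220.2557…
Total = €62,161.00 + €3,108.0500 + €2,220.2557… = €67,489.31

€67,489.31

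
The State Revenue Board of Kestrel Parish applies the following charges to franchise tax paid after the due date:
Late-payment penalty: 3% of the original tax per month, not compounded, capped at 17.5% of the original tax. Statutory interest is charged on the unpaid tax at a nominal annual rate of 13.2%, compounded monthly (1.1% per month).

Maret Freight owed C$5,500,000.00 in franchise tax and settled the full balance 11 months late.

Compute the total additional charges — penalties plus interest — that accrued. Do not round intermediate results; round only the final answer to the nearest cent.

Penalty (uncapped): 11 × 3% × C$5,500,000.00 = C$1,815,000.00; cap = 17.5% × C$5,500,000.00 = C$962,500.00 → penalty = C$962,500.00
Interest: C$5,500,000.00 × ((1 + 0.011)^11 − 1) = C$5,500,000.00 × 0.1278795… = C$703,337.3697…
Penalties + interest = C$962,500.0000 + C$703,337.3697… = C$1,665,837.37

C$1,665,837.37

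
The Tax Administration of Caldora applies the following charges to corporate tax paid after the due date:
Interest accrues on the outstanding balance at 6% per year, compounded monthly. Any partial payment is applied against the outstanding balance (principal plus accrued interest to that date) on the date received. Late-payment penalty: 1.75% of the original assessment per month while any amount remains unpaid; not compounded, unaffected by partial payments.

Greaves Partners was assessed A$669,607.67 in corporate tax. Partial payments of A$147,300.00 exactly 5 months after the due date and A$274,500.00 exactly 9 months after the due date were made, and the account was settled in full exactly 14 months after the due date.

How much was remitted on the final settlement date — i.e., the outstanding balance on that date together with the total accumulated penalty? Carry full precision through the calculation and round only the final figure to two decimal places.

Monthly rate = 6% ÷ 12 = 0.5%
Balance at month 5: A$669,607.6700 × (1 + 0.005)^5 = A$686,516.1028…
After A$147,300.00 payment: A$686,516.1028… − A$147,300.00 = A$539,216.1028…
Balance at month 9: A$539,216.1028… × (1 + 0.005)^4 = A$550,081.5772…
After A$274,500.00 payment: A$550,081.5772… − A$274,500.00 = A$275,581.5772…
Balance at month 14: A$275,581.5772… × (1 + 0.005)^5 = A$282,540.3574…
Penalty: 14 × 1.75% × A$669,607.67 = A$164,053.88…
Final settlement = outstanding balance + penalty = A$282,540.3574… + A$164,053.88… = A$446,594.24

A$446,594.24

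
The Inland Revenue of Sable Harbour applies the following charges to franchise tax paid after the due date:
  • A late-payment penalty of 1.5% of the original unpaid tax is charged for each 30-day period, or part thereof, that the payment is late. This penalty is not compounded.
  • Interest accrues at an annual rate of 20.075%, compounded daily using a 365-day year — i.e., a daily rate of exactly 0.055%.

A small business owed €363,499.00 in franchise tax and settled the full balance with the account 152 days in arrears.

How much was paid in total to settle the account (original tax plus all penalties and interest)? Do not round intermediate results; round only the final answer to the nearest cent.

€427,899.73

Penalty periods: ⌈152/30⌉ = 6; penalty = 6 × 1.5% × €363,499.00 = €32,714.91
Interest: €363,499.00 × ((1 + 0.00055)^152 − 1) = €363,499.00 × 0.08716894… = €31,685.8240…
Total = €363,499.00 + €32,714.9100 + €31,685.8240… = €427,899.73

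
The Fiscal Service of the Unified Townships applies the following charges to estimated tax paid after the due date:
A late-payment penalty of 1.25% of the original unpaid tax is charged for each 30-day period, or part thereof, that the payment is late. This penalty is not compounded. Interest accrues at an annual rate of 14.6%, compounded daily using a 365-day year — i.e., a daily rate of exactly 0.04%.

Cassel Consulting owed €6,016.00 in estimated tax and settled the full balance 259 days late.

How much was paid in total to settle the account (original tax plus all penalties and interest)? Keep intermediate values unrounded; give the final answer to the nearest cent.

€7,349.35

Penalty periods: ⌈259/30⌉ = 9; penalty = 9 × 1.25% × €6,016.00 = €676.80
Interest: €6,016.00 × ((1 + 0.0004)^259 − 1) = €6,016.00 × 0.10913373… = €656.5485…
Total = €6,016.00 + €676.8000 + €656.5485… = €7,349.35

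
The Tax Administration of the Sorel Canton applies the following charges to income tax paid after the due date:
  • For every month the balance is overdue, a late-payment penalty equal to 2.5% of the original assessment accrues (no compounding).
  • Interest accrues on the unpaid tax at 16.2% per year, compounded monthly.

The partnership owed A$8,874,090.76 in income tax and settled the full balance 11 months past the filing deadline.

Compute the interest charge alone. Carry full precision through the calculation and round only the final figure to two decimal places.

A$1,410,455.82

Interest (16.2%/yr ÷ 12 = 1.35%/month): A$8,874,090.76 × ((1 + 0.0135)^11 − 1) = A$1,410,455.8197…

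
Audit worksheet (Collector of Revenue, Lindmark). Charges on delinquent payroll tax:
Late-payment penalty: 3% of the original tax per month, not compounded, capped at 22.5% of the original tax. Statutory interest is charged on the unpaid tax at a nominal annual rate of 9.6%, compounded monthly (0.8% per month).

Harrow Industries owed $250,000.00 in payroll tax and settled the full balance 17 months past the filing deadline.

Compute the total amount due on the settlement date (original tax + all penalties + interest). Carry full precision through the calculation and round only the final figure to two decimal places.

Penalty (uncapped): 17 × 3% × $250,000.00 = $127,500.00; cap = 22.5% × $250,000.00 = $56,250.00 → penalty = $56,250.00
Interest: $250,000.00 × ((1 + 0.008)^17 − 1) = $250,000.00 × 0.1450621… = $36,265.5286…
Total = $250,000.00 + $56,250.0000 + $36,265.5286… = $342,515.53

$342,515.53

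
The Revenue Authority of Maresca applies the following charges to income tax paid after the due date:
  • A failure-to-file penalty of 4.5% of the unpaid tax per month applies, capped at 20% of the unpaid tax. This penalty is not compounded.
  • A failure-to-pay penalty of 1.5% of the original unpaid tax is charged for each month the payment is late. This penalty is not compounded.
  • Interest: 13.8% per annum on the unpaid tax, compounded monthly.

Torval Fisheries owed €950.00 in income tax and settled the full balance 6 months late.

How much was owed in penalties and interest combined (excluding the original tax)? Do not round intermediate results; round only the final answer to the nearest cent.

€342.96

Failure-to-file: 6 × 4.5% × €950.00 = €256.50, capped at 20% × €950.00 = €190.00
Failure-to-pay penalty: 6 × 1.5% × €950.00 = €85.50
Interest (13.8%/yr ÷ 12 = 1.15%/month): €950.00 × ((1 + 0.0115)^6 − 1) = €67.4637…
Penalties + interest = €275.5000 + €67.4637… = €342.96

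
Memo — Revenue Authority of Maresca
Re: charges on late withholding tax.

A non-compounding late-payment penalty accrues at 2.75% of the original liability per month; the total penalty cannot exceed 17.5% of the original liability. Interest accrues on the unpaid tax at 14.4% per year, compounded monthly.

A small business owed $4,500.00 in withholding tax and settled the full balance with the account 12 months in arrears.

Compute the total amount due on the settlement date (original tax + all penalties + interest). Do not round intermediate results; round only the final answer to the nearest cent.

Penalty (uncapped): 12 × 2.75% × $4,500.00 = $1,485.00; cap = 17.5% × $4,500.00 = $787.50 → penalty = $787.50
Interest (14.4%/yr ÷ 12 = 1.2%/month): $4,500.00 × ((1 + 0.012)^12 − 1) = $692.5258…
Total = $4,500.00 + $787.5000 + $692.5258… = $5,980.03

$5,980.03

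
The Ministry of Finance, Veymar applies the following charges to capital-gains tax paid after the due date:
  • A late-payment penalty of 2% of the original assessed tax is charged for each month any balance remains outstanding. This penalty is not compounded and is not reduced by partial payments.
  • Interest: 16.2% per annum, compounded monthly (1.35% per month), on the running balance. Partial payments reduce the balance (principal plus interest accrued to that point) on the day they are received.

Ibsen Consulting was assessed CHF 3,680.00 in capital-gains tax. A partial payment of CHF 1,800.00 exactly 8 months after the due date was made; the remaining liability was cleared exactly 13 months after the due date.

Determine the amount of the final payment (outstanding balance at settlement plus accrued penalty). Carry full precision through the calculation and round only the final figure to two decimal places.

CHF 3,412.81

Balance at month 8: CHF 3,680.0000 × (1 + 0.0135)^8 = CHF 4,096.7347…
After CHF 1,800.00 payment: CHF 4,096.7347… − CHF 1,800.00 = CHF 2,296.7347…
Balance at month 13: CHF 2,296.7347… × (1 + 0.0135)^5 = CHF 2,456.0070…
Penalty: 13 × 2% × CHF 3,680.00 = CHF 956.80
Final settlement = outstanding balance + penalty = CHF 2,456.0070… + CHF 956.80 = CHF 3,412.81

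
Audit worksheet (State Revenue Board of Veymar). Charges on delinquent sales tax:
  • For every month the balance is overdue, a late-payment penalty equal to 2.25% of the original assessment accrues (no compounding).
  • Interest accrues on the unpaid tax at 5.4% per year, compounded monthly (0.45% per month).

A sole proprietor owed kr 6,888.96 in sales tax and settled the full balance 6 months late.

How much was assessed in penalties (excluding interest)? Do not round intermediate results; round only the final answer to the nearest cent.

Late-payment penalty = 2.25% × kr 6,888.96 × 6 mo = kr 930.01…

kr 930.01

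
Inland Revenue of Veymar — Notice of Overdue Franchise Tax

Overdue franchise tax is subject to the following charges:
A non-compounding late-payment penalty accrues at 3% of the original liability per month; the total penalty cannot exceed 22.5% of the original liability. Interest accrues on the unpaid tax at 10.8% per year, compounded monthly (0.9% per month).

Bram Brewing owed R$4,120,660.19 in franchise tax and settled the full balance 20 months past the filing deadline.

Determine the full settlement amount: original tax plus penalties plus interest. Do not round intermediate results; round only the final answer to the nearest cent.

R$5,856,503.89

Penalty (uncapped): 20 × 3% × R$4,120,660.19 = R$2,472,396.11…; cap = 22.5% × R$4,120,660.19 = R$927,148.54… → penalty = R$927,148.54…
Interest: R$4,120,660.19 × ((1 + 0.009)^20 − 1) = R$4,120,660.19 × 0.1962538… = R$808,695.1570…
Total = R$4,120,660.19 + R$927,148.5428… + R$808,695.1570… = R$5,856,503.89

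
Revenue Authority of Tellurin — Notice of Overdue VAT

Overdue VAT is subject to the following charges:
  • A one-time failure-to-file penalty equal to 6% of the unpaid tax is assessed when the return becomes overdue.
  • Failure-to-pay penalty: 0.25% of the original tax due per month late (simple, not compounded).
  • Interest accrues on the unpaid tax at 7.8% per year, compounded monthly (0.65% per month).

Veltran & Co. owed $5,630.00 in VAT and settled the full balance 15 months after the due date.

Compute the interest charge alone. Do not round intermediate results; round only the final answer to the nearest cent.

Interest: $5,630.00 × ((1 + 0.0065)^15 − 1) = $5,630.00 × 0.1020637… = $574.6185…

$574.62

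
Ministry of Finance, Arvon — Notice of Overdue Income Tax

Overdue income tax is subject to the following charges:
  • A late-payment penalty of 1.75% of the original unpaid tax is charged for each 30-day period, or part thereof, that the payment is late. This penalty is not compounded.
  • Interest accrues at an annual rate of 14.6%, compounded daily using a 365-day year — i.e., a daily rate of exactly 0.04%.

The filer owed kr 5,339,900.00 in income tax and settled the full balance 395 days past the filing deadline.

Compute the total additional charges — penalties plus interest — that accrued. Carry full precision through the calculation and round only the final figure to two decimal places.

Penalty periods: ⌈395/30⌉ = 14; penalty = 14 × 1.75% × kr 5,339,900.00 = kr 1,308,275.50
Interest: kr 5,339,900.00 × ((1 + 0.0004)^395 − 1) = kr 5,339,900.00 × 0.17112920… = kr 913,812.7954…
Penalties + interest = kr 1,308,275.5000 + kr 913,812.7954… = kr 2,222,088.30

kr 2,222,088.30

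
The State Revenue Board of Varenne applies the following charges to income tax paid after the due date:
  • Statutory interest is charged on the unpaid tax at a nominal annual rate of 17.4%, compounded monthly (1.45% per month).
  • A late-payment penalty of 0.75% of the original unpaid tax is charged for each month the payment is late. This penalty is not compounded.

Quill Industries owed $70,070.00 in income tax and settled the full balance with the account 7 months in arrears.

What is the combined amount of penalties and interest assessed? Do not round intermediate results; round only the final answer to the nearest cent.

Late-payment penalty: 7 × 0.75% × $70,070.00 = $3,678.68…
Interest: $70,070.00 × ((1 + 0.0145)^7 − 1) = $70,070.00 × 0.1060235… = $7,429.0675…
Penalties + interest = $3,678.6750 + $7,429.0675… = $11,107.74

$11,107.74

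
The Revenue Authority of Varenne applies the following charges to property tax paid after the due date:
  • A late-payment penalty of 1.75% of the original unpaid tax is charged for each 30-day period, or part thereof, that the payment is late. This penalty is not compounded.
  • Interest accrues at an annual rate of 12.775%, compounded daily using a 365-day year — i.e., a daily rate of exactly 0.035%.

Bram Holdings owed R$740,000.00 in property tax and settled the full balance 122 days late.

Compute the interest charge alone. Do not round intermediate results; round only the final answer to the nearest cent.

R$32,276.55

Interest: R$740,000.00 × ((1 + 0.00035)^122 − 1) = R$740,000.00 × 0.04361696… = R$32,276.5532…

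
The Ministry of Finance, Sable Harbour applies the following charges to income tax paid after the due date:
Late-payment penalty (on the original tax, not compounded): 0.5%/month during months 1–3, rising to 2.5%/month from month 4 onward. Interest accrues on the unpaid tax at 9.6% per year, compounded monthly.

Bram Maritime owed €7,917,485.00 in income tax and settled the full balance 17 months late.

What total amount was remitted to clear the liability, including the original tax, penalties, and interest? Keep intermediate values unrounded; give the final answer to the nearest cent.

Penalty, months 1–3: 3 × 0.5% × €7,917,485.00 = €118,762.28…
Penalty, months 4–17: 14 × 2.5% × €7,917,485.00 = €2,771,119.75
Interest (9.6%/yr ÷ 12 = 0.8%/month): €7,917,485.00 × ((1 + 0.008)^17 − 1) = €1,148,527.1159…
Total = €7,917,485.00 + €2,889,882.0250 + €1,148,527.1159… = €11,955,894.14

€11,955,894.14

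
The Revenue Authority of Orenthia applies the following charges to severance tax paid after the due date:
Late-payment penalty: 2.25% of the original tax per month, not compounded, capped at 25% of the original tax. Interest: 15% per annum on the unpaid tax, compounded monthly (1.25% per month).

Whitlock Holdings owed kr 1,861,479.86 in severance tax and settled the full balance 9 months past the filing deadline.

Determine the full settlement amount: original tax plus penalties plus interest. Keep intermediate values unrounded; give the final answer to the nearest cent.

kr 2,458,628.04

Penalty: 9 × 2.25% × kr 1,861,479.86 = kr 376,949.67… (below the 25% cap of kr 465,369.97…)
Interest: kr 1,861,479.86 × ((1 + 0.0125)^9 − 1) = kr 1,861,479.86 × 0.1182922… = kr 220,198.5059…
Total = kr 1,861,479.86 + kr 376,949.6717… + kr 220,198.5059… = kr 2,458,628.04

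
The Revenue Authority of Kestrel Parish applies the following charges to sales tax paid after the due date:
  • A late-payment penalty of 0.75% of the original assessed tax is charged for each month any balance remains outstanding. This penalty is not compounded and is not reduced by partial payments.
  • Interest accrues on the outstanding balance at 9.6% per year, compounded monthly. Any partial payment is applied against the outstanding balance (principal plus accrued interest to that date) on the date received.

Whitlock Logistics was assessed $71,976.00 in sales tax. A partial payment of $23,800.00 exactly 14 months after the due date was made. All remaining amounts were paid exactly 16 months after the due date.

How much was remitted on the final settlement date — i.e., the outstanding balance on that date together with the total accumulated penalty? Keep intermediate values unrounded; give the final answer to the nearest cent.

Monthly rate = 9.6% ÷ 12 = 0.8%
Balance at month 14: $71,976.0000 × (1 + 0.008)^14 = $80,470.2141…
After $23,800.00 payment: $80,470.2141… − $23,800.00 = $56,670.2141…
Balance at month 16: $56,670.2141… × (1 + 0.008)^2 = $57,580.5645…
Penalty: 16 × 0.75% × $71,976.00 = $8,637.12
Final settlement = outstanding balance + penalty = $57,580.5645… + $8,637.12 = $66,217.68

$66,217.68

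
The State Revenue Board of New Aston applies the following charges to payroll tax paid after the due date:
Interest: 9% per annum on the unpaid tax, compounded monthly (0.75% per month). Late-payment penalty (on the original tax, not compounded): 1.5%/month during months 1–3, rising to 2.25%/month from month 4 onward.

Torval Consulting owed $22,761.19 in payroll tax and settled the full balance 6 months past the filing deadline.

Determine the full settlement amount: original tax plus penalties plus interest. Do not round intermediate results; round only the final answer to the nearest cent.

Penalty, months 1–3: 3 × 1.5% × $22,761.19 = $1,024.25…
Penalty, months 4–6: 3 × 2.25% × $22,761.19 = $1,536.38…
Interest: $22,761.19 × ((1 + 0.0075)^6 − 1) = $22,761.19 × 0.0458522… = $1,043.6514…
Total = $22,761.19 + $2,560.6339… + $1,043.6514… = $26,365.48

$26,365.48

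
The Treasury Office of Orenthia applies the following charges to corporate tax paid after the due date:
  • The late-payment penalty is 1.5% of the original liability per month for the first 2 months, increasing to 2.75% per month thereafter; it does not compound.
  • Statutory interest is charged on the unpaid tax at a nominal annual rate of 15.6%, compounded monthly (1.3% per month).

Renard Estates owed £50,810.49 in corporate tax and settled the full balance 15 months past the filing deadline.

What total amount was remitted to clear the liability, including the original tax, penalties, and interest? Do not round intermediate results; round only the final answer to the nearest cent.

£81,362.06

Penalty, months 1–2: 2 × 1.5% × £50,810.49 = £1,524.31…
Penalty, months 3–15: 13 × 2.75% × £50,810.49 = £18,164.75…
Interest: £50,810.49 × ((1 + 0.013)^15 − 1) = £50,810.49 × 0.2137848… = £10,862.5084…
Total = £50,810.49 + £19,689.0649… + £10,862.5084… = £81,362.06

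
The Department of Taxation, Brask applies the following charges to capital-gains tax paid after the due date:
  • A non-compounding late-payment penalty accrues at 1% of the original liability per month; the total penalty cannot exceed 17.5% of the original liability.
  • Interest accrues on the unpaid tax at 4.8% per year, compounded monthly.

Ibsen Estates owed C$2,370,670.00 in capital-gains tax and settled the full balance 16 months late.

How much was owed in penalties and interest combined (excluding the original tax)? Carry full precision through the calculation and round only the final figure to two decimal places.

C$535,667.85

Penalty: 16 × 1% × C$2,370,670.00 = C$379,307.20 (below the 17.5% cap of C$414,867.25)
Interest (4.8%/yr ÷ 12 = 0.4%/month): C$2,370,670.00 × ((1 + 0.004)^16 − 1) = C$156,360.6464…
Penalties + interest = C$379,307.2000 + C$156,360.6464… = C$535,667.85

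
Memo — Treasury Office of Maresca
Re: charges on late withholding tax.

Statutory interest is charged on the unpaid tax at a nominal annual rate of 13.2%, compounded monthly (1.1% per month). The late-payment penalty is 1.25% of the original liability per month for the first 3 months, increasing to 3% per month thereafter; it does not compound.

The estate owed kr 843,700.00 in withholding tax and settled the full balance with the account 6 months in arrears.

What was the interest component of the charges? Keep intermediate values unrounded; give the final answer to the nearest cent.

Interest: kr 843,700.00 × ((1 + 0.011)^6 − 1) = kr 843,700.00 × 0.0678418… = kr 57,238.1609…

kr 57,238.16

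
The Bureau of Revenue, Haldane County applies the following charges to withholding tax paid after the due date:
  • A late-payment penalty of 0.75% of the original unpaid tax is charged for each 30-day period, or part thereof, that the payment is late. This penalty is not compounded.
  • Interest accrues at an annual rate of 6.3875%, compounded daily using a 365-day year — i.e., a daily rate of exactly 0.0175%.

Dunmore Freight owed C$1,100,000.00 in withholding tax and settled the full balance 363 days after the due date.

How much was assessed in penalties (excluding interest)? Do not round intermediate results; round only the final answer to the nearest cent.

Penalty periods: ⌈363/30⌉ = 13; penalty = 13 × 0.75% × C$1,100,000.00 = C$107,250.00

C$107,250.00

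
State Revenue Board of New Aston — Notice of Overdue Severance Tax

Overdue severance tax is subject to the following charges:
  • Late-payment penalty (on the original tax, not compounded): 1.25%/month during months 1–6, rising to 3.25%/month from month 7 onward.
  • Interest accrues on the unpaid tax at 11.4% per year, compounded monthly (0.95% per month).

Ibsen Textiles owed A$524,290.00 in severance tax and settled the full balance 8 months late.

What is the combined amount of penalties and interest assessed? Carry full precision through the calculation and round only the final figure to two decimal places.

Penalty, months 1–6: 6 × 1.25% × A$524,290.00 = A$39,321.75
Penalty, months 7–8: 2 × 3.25% × A$524,290.00 = A$34,078.85
Interest: A$524,290.00 × ((1 + 0.0095)^8 − 1) = A$524,290.00 × 0.0785756… = A$41,196.3948…
Penalties + interest = A$73,400.6000 + A$41,196.3948… = A$114,596.99

A$114,596.99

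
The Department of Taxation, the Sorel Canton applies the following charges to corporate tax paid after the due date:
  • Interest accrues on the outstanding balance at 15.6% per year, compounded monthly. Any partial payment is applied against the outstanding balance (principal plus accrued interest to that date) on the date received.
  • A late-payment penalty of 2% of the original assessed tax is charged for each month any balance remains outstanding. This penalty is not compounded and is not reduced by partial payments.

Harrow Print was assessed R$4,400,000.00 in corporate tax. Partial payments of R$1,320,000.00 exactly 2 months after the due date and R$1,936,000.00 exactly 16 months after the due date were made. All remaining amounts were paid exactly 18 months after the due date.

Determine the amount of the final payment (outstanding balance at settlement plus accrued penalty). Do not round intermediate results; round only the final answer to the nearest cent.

R$3,525,970.24

Monthly rate = 15.6% ÷ 12 = 1.3%
Balance at month 2: R$4,400,000.0000 × (1 + 0.013)^2 = R$4,515,143.6000
After R$1,320,000.00 payment: R$4,515,143.6000 − R$1,320,000.00 = R$3,195,143.6000
Balance at month 16: R$3,195,143.6000 × (1 + 0.013)^14 = R$3,828,446.8003…
After R$1,936,000.00 payment: R$3,828,446.8003… − R$1,936,000.00 = R$1,892,446.8003…
Balance at month 18: R$1,892,446.8003… × (1 + 0.013)^2 = R$1,941,970.2406…
Penalty: 18 × 2% × R$4,400,000.00 = R$1,584,000.00
Final settlement = outstanding balance + penalty = R$1,941,970.2406… + R$1,584,000.00 = R$3,525,970.24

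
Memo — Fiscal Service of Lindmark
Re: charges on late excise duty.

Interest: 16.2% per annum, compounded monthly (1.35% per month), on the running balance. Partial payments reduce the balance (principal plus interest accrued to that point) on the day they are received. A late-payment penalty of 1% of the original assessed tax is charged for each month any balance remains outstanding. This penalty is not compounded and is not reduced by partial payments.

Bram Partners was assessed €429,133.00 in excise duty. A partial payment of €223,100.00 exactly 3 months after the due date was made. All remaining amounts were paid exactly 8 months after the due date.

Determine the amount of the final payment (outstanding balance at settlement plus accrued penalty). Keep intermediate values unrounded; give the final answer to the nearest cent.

Balance at month 3: €429,133.0000 × (1 + 0.0135)^3 = €446,748.5708…
After €223,100.00 payment: €446,748.5708… − €223,100.00 = €223,648.5708…
Balance at month 8: €223,648.5708… × (1 + 0.0135)^5 = €239,157.9887…
Penalty: 8 × 1% × €429,133.00 = €34,330.64
Final settlement = outstanding balance + penalty = €239,157.9887… + €34,330.64 = €273,488.63

€273,488.63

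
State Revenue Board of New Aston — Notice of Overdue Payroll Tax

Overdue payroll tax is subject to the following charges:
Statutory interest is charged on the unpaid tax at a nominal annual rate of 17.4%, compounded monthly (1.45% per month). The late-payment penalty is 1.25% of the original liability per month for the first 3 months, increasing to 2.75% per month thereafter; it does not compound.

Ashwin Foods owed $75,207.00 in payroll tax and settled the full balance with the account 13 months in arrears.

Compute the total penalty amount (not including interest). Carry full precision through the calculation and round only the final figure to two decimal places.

Penalty, months 1–3: 3 × 1.25% × $75,207.00 = $2,820.26…
Penalty, months 4–13: 10 × 2.75% × $75,207.00 = $20,681.93…
Total penalty = $2,820.26… + $20,681.93… = $23,502.19

$23,502.19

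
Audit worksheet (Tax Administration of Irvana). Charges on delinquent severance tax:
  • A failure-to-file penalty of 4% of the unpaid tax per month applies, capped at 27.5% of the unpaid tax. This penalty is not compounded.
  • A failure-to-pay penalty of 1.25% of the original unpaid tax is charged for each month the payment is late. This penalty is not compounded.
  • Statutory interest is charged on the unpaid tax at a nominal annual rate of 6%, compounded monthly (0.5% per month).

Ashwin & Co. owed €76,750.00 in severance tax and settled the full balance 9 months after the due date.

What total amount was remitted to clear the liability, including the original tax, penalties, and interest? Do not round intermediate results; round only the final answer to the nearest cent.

€110,014.26

Failure-to-file: 9 × 4% × €76,750.00 = €27,630.00, capped at 27.5% × €76,750.00 = €21,106.25
Failure-to-pay penalty = 1.25% × €76,750.00 × 9 mo = €8,634.38…
Interest: €76,750.00 × ((1 + 0.005)^9 − 1) = €76,750.00 × 0.0459106… = €3,523.6369…
Total = €76,750.00 + €29,740.6250 + €3,523.6369… = €110,014.26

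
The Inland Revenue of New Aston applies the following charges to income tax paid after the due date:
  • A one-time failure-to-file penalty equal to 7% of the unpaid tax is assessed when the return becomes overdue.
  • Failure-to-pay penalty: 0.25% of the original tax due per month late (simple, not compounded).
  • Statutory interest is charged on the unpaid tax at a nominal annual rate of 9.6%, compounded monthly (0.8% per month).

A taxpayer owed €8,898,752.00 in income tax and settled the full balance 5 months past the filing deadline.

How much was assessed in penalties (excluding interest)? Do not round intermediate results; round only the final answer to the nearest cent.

Failure-to-file penalty: 7% × €8,898,752.00 = €622,912.64
Failure-to-pay penalty: 5 × 0.25% × €8,898,752.00 = €111,234.40
Total penalty = €622,912.64 + €111,234.40 = €734,147.04

€734,147.04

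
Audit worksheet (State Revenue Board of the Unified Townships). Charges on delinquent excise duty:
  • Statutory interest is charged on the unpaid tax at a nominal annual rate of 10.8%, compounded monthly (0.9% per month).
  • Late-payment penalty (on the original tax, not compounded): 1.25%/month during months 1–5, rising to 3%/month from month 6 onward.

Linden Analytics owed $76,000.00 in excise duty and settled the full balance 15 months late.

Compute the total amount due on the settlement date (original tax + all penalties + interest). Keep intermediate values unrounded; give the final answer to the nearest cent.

Penalty, months 1–5: 5 × 1.25% × $76,000.00 = $4,750.00
Penalty, months 6–15: 10 × 3% × $76,000.00 = $22,800.00
Interest: $76,000.00 × ((1 + 0.009)^15 − 1) = $76,000.00 × 0.1438458… = $10,932.2831…
Total = $76,000.00 + $27,550.0000 + $10,932.2831… = $114,482.28

$114,482.28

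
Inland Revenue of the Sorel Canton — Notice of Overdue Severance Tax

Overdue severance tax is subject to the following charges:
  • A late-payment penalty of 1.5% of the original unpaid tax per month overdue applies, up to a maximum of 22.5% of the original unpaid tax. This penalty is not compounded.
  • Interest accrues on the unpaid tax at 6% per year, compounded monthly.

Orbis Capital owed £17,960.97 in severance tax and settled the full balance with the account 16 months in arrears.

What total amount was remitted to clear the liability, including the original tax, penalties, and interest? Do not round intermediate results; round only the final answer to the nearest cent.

£23,494.23

Penalty (uncapped): 16 × 1.5% × £17,960.97 = £4,310.63…; cap = 22.5% × £17,960.97 = £4,041.22… → penalty = £4,041.22…
Interest (6%/yr ÷ 12 = 0.5%/month): £17,960.97 × ((1 + 0.005)^16 − 1) = £1,492.0385…
Total = £17,960.97 + £4,041.2183… + £1,492.0385… = £23,494.23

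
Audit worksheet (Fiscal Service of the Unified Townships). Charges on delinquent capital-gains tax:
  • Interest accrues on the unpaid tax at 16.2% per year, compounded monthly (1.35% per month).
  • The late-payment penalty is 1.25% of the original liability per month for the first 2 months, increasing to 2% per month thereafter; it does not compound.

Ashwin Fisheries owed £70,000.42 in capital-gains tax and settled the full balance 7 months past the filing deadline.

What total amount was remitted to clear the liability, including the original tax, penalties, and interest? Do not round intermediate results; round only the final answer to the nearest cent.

Penalty, months 1–2: 2 × 1.25% × £70,000.42 = £1,750.01…
Penalty, months 3–7: 5 × 2% × £70,000.42 = £7,000.04…
Interest: £70,000.42 × ((1 + 0.0135)^7 − 1) = £70,000.42 × 0.0984145… = £6,889.0588…
Total = £70,000.42 + £8,750.0525 + £6,889.0588… = £85,639.53

£85,639.53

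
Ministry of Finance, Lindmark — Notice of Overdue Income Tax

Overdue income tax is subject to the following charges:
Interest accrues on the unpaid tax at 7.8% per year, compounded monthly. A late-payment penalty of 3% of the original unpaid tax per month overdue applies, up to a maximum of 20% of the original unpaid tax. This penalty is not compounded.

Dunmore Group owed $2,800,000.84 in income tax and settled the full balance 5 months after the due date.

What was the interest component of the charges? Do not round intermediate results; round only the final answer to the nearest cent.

Interest (7.8%/yr ÷ 12 = 0.65%/month): $2,800,000.84 × ((1 + 0.0065)^5 − 1) = $92,190.7422…

$92,190.74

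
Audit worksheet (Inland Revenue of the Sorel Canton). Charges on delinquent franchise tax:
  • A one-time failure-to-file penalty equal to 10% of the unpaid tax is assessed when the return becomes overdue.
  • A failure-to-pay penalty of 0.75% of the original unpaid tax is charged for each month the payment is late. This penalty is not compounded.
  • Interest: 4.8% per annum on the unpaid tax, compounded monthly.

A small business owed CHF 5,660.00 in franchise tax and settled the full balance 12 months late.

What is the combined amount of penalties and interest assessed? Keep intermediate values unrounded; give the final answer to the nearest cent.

Failure-to-file penalty: 10% × CHF 5,660.00 = CHF 566.00
Failure-to-pay penalty: 12 × 0.75% × CHF 5,660.00 = CHF 509.40
Interest (4.8%/yr ÷ 12 = 0.4%/month): CHF 5,660.00 × ((1 + 0.004)^12 − 1) = CHF 277.7374…
Penalties + interest = CHF 1,075.4000 + CHF 277.7374… = CHF 1,353.14

CHF 1,353.14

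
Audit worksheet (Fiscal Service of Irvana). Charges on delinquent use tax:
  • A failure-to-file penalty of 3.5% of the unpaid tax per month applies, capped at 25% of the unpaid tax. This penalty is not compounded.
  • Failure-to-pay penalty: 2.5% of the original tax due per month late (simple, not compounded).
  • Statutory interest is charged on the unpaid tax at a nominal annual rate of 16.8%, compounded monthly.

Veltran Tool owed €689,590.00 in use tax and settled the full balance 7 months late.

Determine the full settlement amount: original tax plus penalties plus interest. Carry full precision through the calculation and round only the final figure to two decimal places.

Failure-to-file: 7 × 3.5% × €689,590.00 = €168,949.55 (under the 25% cap)
Failure-to-pay penalty: 7 × 2.5% × €689,590.00 = €120,678.25
Interest (16.8%/yr ÷ 12 = 1.4%/month): €689,590.00 × ((1 + 0.014)^7 − 1) = €70,485.3357…
Total = €689,590.00 + €289,627.8000 + €70,485.3357… = €1,049,703.14

€1,049,703.14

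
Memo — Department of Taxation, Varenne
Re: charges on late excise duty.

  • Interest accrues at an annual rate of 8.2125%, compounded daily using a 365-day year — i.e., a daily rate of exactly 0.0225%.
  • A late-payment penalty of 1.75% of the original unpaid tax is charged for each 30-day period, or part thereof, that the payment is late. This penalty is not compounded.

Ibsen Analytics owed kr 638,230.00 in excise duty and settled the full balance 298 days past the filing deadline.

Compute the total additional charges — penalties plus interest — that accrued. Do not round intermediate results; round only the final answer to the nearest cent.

kr 155,945.68

Penalty periods: ⌈298/30⌉ = 10; penalty = 10 × 1.75% × kr 638,230.00 = kr 111,690.25
Interest: kr 638,230.00 × ((1 + 0.000225)^298 − 1) = kr 638,230.00 × 0.06934088… = kr 44,255.4294…
Penalties + interest = kr 111,690.2500 + kr 44,255.4294… = kr 155,945.68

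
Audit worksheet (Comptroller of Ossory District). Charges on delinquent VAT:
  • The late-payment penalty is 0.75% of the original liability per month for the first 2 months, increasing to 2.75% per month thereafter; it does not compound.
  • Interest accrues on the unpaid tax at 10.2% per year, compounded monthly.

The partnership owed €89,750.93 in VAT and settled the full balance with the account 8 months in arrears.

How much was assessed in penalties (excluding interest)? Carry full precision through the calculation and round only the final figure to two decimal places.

Penalty, months 1–2: 2 × 0.75% × €89,750.93 = €1,346.26…
Penalty, months 3–8: 6 × 2.75% × €89,750.93 = €14,808.90…
Total penalty = €1,346.26… + €14,808.90… = €16,155.17

€16,155.17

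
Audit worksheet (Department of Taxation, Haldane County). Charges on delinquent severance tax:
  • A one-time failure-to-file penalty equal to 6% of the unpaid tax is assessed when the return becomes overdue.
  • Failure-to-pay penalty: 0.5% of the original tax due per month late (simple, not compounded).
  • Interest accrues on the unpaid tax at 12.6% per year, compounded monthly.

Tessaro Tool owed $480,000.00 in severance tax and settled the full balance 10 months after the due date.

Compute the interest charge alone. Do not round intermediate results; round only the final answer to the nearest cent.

$52,849.32

Interest (12.6%/yr ÷ 12 = 1.05%/month): $480,000.00 × ((1 + 0.0105)^10 − 1) = $52,849.3200…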